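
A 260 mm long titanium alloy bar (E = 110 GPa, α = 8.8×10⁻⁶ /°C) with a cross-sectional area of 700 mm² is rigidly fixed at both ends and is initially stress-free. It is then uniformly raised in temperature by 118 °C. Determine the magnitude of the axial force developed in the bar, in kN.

The ends cannot move, so σ = EαΔT = 110×10³ × 8.8×10⁻⁶ × 118 = 114.2 MPa.
P = AEαΔT = 700 × 110×10³ × 8.8×10⁻⁶ × 118 = 79.96 kN (compressive).

P ≈ 80 kN (compressive)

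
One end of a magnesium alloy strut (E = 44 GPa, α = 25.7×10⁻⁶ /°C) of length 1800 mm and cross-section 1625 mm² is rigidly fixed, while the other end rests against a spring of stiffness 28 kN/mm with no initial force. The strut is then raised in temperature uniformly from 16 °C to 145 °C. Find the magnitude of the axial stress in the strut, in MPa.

Free thermal expansion: δ_free = αΔT L = 25.7×10⁻⁶ × 129 × 1800 = 5.968 mm.
With a force P in the spring, the elastic change of the strut is PL/(AE) and that of the spring is P/k; compatibility requires their sum to equal δ_free.
P [ L/(AE) + 1/k ] = δ_free → P [ 1800/(1625×44×10³) + 1/(28×10³) ] = 5.968.
P = 5.968 / 6.089×10⁻⁵ = 98010 N.
σ = P/A = 98010/1625 = 60.31 MPa.

σ ≈ 60.3 MPa (compressive)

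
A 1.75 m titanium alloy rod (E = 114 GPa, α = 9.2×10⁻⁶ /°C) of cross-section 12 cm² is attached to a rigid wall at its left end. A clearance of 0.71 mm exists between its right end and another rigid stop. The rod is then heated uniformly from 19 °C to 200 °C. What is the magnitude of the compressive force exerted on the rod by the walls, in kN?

P ≈ 172 kN

If the wall were absent the rod would grow by αΔT L = 9.2×10⁻⁶ × 181 × 1750 = 2.914 mm.
The gap closes (δ_free > 0.71 mm) and the wall then resists a further 2.914 − 0.71 = 2.204 mm of expansion.
Compatibility: PL/(AE) = 2.204 mm, so σ = P/A = E × (2.204/1750) = 143.6 MPa.
P = σA = 143.6 × 1200 = 172.3 kN.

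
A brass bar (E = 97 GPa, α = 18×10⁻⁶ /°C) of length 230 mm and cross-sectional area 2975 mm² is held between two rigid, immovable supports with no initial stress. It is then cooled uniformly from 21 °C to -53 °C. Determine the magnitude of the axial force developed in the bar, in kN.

Full restraint means ε = 0, so the stress is σ = EαΔT = 97×10³ × 18×10⁻⁶ × 74 = 129.2 MPa.
P = AEαΔT = 2975 × 97×10³ × 18×10⁻⁶ × 74 = 384.4 kN (tensile).

P ≈ 384 kN (tensile)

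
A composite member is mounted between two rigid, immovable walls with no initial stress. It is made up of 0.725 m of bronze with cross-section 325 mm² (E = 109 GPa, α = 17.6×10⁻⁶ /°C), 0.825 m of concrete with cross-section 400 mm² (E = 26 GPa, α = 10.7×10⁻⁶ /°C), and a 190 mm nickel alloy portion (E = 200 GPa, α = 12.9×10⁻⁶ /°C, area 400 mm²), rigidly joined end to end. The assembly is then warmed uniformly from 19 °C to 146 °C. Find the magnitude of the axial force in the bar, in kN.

With the walls removed the bar would change length by δ_free = Σ αᵢΔT Lᵢ = 17.6×10⁻⁶×127×725 + 10.7×10⁻⁶×127×825 + 12.9×10⁻⁶×127×190 = 3.053 mm.
The walls prevent any net length change, so an axial force P (same in every segment) develops. Compatibility: P · Σ Lᵢ/(AᵢEᵢ) = δ_free.
Σ Lᵢ/(AᵢEᵢ) = 725/(325×109×10³) + 825/(400×26×10³) + 190/(400×200×10³) = 0.0001022 mm/N.
Hence P = δ_free / Σ(L/AE) = 3.053/0.0001022 = 29.88 kN (compressive).

P ≈ 29.9 kN (compressive)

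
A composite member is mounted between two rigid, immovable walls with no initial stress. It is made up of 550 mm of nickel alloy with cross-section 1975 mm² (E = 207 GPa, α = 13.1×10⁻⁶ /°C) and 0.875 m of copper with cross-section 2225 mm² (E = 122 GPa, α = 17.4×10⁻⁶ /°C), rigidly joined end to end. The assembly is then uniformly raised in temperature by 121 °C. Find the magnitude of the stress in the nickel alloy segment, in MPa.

If the supports were absent, the total length change would be Σ αᵢΔT Lᵢ = 13.1×10⁻⁶×121×550 + 17.4×10⁻⁶×121×875 = 2.714 mm.
Since the ends are fixed, an axial force P builds up, equal in every segment, with P · Σ Lᵢ/(AᵢEᵢ) = δ_free.
Σ Lᵢ/(AᵢEᵢ) = 550/(1975×207×10³) + 875/(2225×122×10³) = 4.569×10⁻⁶ mm/N.
So P = 2.714 / 4.569×10⁻⁶ = 594 kN, compressive.
σ_{nickel alloy} = P / A = 594000 / 1975 = 300.8 MPa.

σ ≈ 301 MPa (compressive)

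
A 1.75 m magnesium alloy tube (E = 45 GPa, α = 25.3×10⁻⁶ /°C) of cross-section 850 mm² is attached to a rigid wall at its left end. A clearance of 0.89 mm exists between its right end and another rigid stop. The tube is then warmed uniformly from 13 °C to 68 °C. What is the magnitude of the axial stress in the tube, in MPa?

σ ≈ 39.7 MPa (compressive)

Free thermal elongation = αΔT L = 25.3×10⁻⁶ × 55 × 1750 = 2.435 mm.
After closing the 0.89 mm clearance, 2.435 − 0.89 = 1.545 mm of expansion remains to be suppressed by the wall.
So σ = E(δ_free − g)/L = 45×10³ × 1.545/1750 = 39.73 MPa.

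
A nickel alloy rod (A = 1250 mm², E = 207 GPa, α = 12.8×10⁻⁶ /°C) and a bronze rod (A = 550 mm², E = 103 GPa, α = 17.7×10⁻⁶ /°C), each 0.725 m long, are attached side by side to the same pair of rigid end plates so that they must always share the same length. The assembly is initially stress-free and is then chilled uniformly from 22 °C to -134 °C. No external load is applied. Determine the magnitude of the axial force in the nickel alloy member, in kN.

Equilibrium of a rigid end plate with no external load gives equal and opposite internal forces ±P in the two members. Since α_{bronze} > α_{nickel alloy}, cooling drives the bronze into tension and the nickel alloy into compression.
Compatibility of the two members (thermal + elastic change equal): (α₁ − α₂)ΔT = P·[1/(A₁E₁) + 1/(A₂E₂)].
|α₁ − α₂|·ΔT = 4.9×10⁻⁶ × 156 = 0.0007644.
1/(A₁E₁) + 1/(A₂E₂) = 1/(1250×207×10³) + 1/(550×103×10³) = 2.152×10⁻⁸ N⁻¹.
So P = 0.0007644 / 2.152×10⁻⁸ = 35.53 kN.

P ≈ 35.5 kN (compressive in the nickel alloy)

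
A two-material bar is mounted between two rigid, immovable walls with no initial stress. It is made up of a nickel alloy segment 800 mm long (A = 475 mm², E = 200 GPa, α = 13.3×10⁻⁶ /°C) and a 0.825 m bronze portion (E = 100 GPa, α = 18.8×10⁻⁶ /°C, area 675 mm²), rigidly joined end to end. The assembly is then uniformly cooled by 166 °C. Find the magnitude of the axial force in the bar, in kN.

With the walls removed the bar would change length by δ_free = Σ αᵢΔT Lᵢ = 13.3×10⁻⁶×166×800 + 18.8×10⁻⁶×166×825 = 4.341 mm.
Since the ends are fixed, an axial force P builds up, equal in every segment, with P · Σ Lᵢ/(AᵢEᵢ) = δ_free.
Σ Lᵢ/(AᵢEᵢ) = 800/(475×200×10³) + 825/(675×100×10³) = 2.064×10⁻⁵ mm/N.
P = 4.341 / 2.064×10⁻⁵ = 210300 N = 210.3 kN, tensile.

P ≈ 210 kN (tensile)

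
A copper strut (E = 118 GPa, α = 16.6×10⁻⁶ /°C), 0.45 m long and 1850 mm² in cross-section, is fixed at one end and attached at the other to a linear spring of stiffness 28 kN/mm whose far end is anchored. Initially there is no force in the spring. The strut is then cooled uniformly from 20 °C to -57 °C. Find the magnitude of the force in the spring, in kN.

P ≈ 15.2 kN

Free thermal contraction: δ_free = αΔT L = 16.6×10⁻⁶ × 77 × 450 = 0.5752 mm.
With a force P in the spring, the elastic change of the strut is PL/(AE) and that of the spring is P/k; compatibility requires their sum to equal δ_free.
P [ L/(AE) + 1/k ] = δ_free → P [ 450/(1850×118×10³) + 1/(28×10³) ] = 0.5752.
P = 0.5752 / 3.778×10⁻⁵ = 15230 N.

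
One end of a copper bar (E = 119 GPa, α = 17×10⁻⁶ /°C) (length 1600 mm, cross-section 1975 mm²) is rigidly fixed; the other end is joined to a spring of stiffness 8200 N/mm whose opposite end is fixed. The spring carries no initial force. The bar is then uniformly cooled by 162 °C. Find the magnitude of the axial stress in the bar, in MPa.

σ ≈ 17.3 MPa (tensile)

Free thermal contraction: δ_free = αΔT L = 17×10⁻⁶ × 162 × 1600 = 4.406 mm.
Let P be the tensile force in the spring. The bar extends elastically by PL/(AE) and the spring stretches by P/k; together these equal δ_free.
So P = δ_free / [L/(AE) + 1/k] = 4.406 / [ 1600/(1975×119×10³) + 1/(8200) ].
P = 4.406 / 0.0001288 = 34220 N.
σ = P/A = 34220/1975 = 17.33 MPa.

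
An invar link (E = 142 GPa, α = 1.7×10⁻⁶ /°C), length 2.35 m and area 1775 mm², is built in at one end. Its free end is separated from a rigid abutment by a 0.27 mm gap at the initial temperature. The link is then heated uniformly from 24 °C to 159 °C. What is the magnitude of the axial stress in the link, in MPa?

If the wall were absent the link would grow by αΔT L = 1.7×10⁻⁶ × 135 × 2350 = 0.5393 mm.
The gap closes (δ_free > 0.27 mm) and the wall then resists a further 0.5393 − 0.27 = 0.2693 mm of expansion.
Compatibility: PL/(AE) = 0.2693 mm, so σ = P/A = E × (0.2693/2350) = 16.27 MPa.

σ ≈ 16.3 MPa (compressive)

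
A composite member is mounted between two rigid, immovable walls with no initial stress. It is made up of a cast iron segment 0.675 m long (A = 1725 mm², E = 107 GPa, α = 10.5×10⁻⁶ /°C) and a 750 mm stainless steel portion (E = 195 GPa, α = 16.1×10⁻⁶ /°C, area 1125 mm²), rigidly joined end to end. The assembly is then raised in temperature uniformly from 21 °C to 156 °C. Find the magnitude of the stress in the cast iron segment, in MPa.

σ ≈ 212 MPa (compressive)

If the supports were absent, the total length change would be Σ αᵢΔT Lᵢ = 10.5×10⁻⁶×135×675 + 16.1×10⁻⁶×135×750 = 2.587 mm.
The rigid supports impose zero overall length change; the single axial force P common to all segments must satisfy P Σ Lᵢ/(AᵢEᵢ) = δ_free.
Σ Lᵢ/(AᵢEᵢ) = 675/(1725×107×10³) + 750/(1125×195×10³) = 7.076×10⁻⁶ mm/N.
P = 2.587 / 7.076×10⁻⁶ = 365600 N = 365.6 kN, compressive.
σ_{cast iron} = P / A = 365600 / 1725 = 211.9 MPa.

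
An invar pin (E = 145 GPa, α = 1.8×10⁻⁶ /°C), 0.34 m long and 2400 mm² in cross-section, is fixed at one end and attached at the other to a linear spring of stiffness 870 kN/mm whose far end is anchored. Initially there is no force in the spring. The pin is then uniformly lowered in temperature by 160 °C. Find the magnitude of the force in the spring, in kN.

P ≈ 46 kN

If the spring were absent the pin would shorten by αΔT L = 1.8×10⁻⁶ × 160 × 340 = 0.09792 mm.
Let P be the tensile force in the spring. The pin extends elastically by PL/(AE) and the spring stretches by P/k; together these equal δ_free.
P [ L/(AE) + 1/k ] = δ_free → P [ 340/(2400×145×10³) + 1/(870×10³) ] = 0.09792.
P = 0.09792 / 2.126×10⁻⁶ = 46050 N.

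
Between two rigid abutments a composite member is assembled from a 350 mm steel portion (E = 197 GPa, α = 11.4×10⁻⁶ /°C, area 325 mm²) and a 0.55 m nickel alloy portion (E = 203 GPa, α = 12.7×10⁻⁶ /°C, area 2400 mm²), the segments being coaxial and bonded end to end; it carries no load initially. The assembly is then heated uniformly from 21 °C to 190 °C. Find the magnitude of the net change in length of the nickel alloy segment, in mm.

If the supports were absent, the total length change would be Σ αᵢΔT Lᵢ = 11.4×10⁻⁶×169×350 + 12.7×10⁻⁶×169×550 = 1.855 mm.
The rigid supports impose zero overall length change; the single axial force P common to all segments must satisfy P Σ Lᵢ/(AᵢEᵢ) = δ_free.
The series flexibility is Σ Lᵢ/(AᵢEᵢ) = 350/(325×197×10³) + 550/(2400×203×10³) = 6.596×10⁻⁶ mm/N.
P = 1.855 / 6.596×10⁻⁶ = 281200 N = 281.2 kN, compressive.
For the nickel alloy segment, free thermal change = 12.7×10⁻⁶×169×550 = 1.18 mm and elastic change from P = 281200×550/(2400×203×10³) = 0.3175 mm; these oppose, so the net change is 0.863 mm (segment lengthens).

|ΔL| ≈ 0.863 mm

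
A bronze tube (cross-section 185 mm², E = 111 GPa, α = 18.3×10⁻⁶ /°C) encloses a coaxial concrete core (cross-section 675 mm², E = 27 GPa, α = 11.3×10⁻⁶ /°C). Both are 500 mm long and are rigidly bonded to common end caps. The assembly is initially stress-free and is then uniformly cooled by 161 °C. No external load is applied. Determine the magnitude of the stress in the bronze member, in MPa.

σ ≈ 58.8 MPa (tensile)

Equilibrium of a rigid end plate with no external load gives equal and opposite internal forces ±P in the two members. Since α_{bronze} > α_{concrete}, cooling drives the bronze into tension and the concrete into compression.
Equating the net (thermal + elastic) strains gives |α₁ − α₂|·ΔT = P·[1/(A₁E₁) + 1/(A₂E₂)].
|α₁ − α₂|·ΔT = 7×10⁻⁶ × 161 = 0.001127.
1/(A₁E₁) + 1/(A₂E₂) = 1/(185×111×10³) + 1/(675×27×10³) = 1.036×10⁻⁷ N⁻¹.
So P = 0.001127 / 1.036×10⁻⁷ = 10.88 kN.
σ_{bronze} = P/A₁ = 10880/185 = 58.82 MPa, tensile.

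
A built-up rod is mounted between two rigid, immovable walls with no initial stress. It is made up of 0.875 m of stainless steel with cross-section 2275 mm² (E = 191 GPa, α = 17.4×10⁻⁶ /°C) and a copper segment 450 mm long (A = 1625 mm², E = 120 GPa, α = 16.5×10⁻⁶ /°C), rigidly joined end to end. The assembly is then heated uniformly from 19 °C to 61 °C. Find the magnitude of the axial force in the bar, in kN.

P ≈ 220 kN (compressive)

Free thermal expansion of the whole bar: Σ αᵢΔT Lᵢ = 17.4×10⁻⁶×42×875 + 16.5×10⁻⁶×42×450 = 0.9513 mm.
The walls prevent any net length change, so an axial force P (same in every segment) develops. Compatibility: P · Σ Lᵢ/(AᵢEᵢ) = δ_free.
Σ Lᵢ/(AᵢEᵢ) = 875/(2275×191×10³) + 450/(1625×120×10³) = 4.321×10⁻⁶ mm/N.
So P = 0.9513 / 4.321×10⁻⁶ = 220.1 kN, compressive.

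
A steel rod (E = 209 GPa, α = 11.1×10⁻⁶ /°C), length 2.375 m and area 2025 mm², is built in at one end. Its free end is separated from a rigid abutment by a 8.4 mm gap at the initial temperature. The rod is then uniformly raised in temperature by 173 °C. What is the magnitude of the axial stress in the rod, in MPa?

σ ≈ 0 MPa

If the wall were absent the rod would grow by αΔT L = 11.1×10⁻⁶ × 173 × 2375 = 4.561 mm.
Since δ_free = 4.56 mm is less than the 8.4 mm gap, the rod never touches the wall. No axial force develops.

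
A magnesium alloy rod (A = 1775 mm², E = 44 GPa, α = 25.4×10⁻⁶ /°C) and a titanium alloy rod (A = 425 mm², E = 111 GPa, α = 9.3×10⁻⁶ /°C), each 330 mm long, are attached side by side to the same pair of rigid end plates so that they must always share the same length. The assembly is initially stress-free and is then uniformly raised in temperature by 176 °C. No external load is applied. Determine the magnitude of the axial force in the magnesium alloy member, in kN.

P ≈ 83.3 kN (compressive in the magnesium alloy)

The magnesium alloy has the larger α, so on heating it would change length more than the titanium alloy if both were free. The rigid plates force a common final length, so the magnesium alloy is put into compression and the titanium alloy into tension, with equal and opposite forces P (no external load).
Compatibility of the two members (thermal + elastic change equal): (α₁ − α₂)ΔT = P·[1/(A₁E₁) + 1/(A₂E₂)].
|α₁ − α₂|·ΔT = 16.1×10⁻⁶ × 176 = 0.002834.
1/(A₁E₁) + 1/(A₂E₂) = 1/(1775×44×10³) + 1/(425×111×10³) = 3.4×10⁻⁸ N⁻¹.
P = 0.002834 / 3.4×10⁻⁸ = 83340 N = 83.34 kN.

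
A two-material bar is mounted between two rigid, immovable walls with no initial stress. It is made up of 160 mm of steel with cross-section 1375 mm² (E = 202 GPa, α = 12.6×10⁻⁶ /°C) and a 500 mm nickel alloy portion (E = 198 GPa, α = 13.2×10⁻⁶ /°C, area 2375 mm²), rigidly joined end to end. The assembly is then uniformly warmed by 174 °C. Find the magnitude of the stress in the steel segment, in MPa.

Free thermal expansion of the whole bar: Σ αᵢΔT Lᵢ = 12.6×10⁻⁶×174×160 + 13.2×10⁻⁶×174×500 = 1.499 mm.
The rigid supports impose zero overall length change; the single axial force P common to all segments must satisfy P Σ Lᵢ/(AᵢEᵢ) = δ_free.
The series flexibility is Σ Lᵢ/(AᵢEᵢ) = 160/(1375×202×10³) + 500/(2375×198×10³) = 1.639×10⁻⁶ mm/N.
So P = 1.499 / 1.639×10⁻⁶ = 914.5 kN, compressive.
σ_{steel} = P / A = 914500 / 1375 = 665.1 MPa.

σ ≈ 665 MPa (compressive)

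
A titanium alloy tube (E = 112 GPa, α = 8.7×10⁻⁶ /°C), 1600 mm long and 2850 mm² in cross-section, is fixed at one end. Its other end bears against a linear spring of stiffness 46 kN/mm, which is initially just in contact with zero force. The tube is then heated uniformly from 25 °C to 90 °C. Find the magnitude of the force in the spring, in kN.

P ≈ 33.8 kN

Free thermal expansion: δ_free = αΔT L = 8.7×10⁻⁶ × 65 × 1600 = 0.9048 mm.
With a force P in the spring, the elastic change of the tube is PL/(AE) and that of the spring is P/k; compatibility requires their sum to equal δ_free.
So P = δ_free / [L/(AE) + 1/k] = 0.9048 / [ 1600/(2850×112×10³) + 1/(46×10³) ].
P = 0.9048 / 2.675×10⁻⁵ = 33820 N.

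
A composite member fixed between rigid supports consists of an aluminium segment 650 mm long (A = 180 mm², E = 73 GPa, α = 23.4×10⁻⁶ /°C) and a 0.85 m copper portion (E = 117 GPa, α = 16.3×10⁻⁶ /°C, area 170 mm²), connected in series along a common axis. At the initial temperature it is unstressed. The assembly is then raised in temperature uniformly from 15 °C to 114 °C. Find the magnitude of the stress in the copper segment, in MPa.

Free thermal expansion of the whole bar: Σ αᵢΔT Lᵢ = 23.4×10⁻⁶×99×650 + 16.3×10⁻⁶×99×850 = 2.877 mm.
Since the ends are fixed, an axial force P builds up, equal in every segment, with P · Σ Lᵢ/(AᵢEᵢ) = δ_free.
Σ Lᵢ/(AᵢEᵢ) = 650/(180×73×10³) + 850/(170×117×10³) = 9.22×10⁻⁵ mm/N.
P = 2.877 / 9.22×10⁻⁵ = 31210 N = 31.21 kN, compressive.
σ_{copper} = P / A = 31210 / 170 = 183.6 MPa.

σ ≈ 184 MPa (compressive)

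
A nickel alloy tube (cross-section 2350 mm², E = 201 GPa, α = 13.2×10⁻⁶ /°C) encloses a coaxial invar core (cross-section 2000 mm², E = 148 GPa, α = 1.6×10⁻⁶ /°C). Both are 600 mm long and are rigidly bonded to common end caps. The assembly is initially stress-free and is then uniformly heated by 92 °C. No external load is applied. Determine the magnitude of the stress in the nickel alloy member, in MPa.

σ ≈ 82.6 MPa (compressive)

Both members must finish at the same length. With the larger α, the nickel alloy tends to over-expand; the plates restrain it, putting the nickel alloy in compression and the invar in tension. With no external load the two internal forces are equal and opposite, magnitude P.
Compatibility of the two members (thermal + elastic change equal): (α₁ − α₂)ΔT = P·[1/(A₁E₁) + 1/(A₂E₂)].
|α₁ − α₂|·ΔT = 11.6×10⁻⁶ × 92 = 0.001067.
1/(A₁E₁) + 1/(A₂E₂) = 1/(2350×201×10³) + 1/(2000×148×10³) = 5.495×10⁻⁹ N⁻¹.
P = 0.001067 / 5.495×10⁻⁹ = 194200 N = 194.2 kN.
σ_{nickel alloy} = P/A₁ = 194200/2350 = 82.64 MPa, compressive.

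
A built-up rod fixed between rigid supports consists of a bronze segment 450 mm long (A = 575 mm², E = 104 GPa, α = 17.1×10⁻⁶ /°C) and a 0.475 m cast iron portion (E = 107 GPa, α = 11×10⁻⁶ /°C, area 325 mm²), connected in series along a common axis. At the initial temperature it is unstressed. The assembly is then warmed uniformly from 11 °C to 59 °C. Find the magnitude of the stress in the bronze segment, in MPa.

With the walls removed the bar would change length by δ_free = Σ αᵢΔT Lᵢ = 17.1×10⁻⁶×48×450 + 11×10⁻⁶×48×475 = 0.6202 mm.
The walls prevent any net length change, so an axial force P (same in every segment) develops. Compatibility: P · Σ Lᵢ/(AᵢEᵢ) = δ_free.
The series flexibility is Σ Lᵢ/(AᵢEᵢ) = 450/(575×104×10³) + 475/(325×107×10³) = 2.118×10⁻⁵ mm/N.
So P = 0.6202 / 2.118×10⁻⁵ = 29.27 kN, compressive.
σ_{bronze} = P / A = 29270 / 575 = 50.91 MPa.

σ ≈ 50.9 MPa (compressive)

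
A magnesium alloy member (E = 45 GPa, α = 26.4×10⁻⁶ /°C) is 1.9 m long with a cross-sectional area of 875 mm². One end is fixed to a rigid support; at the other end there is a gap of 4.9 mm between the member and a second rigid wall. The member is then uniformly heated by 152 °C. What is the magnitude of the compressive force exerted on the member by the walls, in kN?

P ≈ 56.5 kN

If the wall were absent the member would grow by αΔT L = 26.4×10⁻⁶ × 152 × 1900 = 7.624 mm.
After closing the 4.9 mm clearance, 7.624 − 4.9 = 2.724 mm of expansion remains to be suppressed by the wall.
So σ = E(δ_free − g)/L = 45×10³ × 2.724/1900 = 64.52 MPa.
P = σA = 64.52 × 875 = 56.46 kN.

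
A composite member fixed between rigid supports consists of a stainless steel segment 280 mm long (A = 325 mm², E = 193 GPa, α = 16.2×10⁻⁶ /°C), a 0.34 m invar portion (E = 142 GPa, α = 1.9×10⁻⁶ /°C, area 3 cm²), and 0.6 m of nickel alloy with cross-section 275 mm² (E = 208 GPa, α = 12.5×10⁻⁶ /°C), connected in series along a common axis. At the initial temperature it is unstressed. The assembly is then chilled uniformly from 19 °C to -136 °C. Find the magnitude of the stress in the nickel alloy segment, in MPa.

σ ≈ 312 MPa (tensile)

With the walls removed the bar would change length by δ_free = Σ αᵢΔT Lᵢ = 16.2×10⁻⁶×155×280 + 1.9×10⁻⁶×155×340 + 12.5×10⁻⁶×155×600 = 1.966 mm.
The rigid supports impose zero overall length change; the single axial force P common to all segments must satisfy P Σ Lᵢ/(AᵢEᵢ) = δ_free.
Σ Lᵢ/(AᵢEᵢ) = 280/(325×193×10³) + 340/(300×142×10³) + 600/(275×208×10³) = 2.293×10⁻⁵ mm/N.
Hence P = δ_free / Σ(L/AE) = 1.966/2.293×10⁻⁵ = 85.71 kN (tensile).
σ_{nickel alloy} = P / A = 85710 / 275 = 311.7 MPa.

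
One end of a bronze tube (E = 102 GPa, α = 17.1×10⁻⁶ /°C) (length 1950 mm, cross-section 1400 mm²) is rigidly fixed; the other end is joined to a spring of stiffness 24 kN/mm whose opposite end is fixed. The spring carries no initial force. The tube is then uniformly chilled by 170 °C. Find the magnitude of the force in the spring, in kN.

If the spring were absent the tube would shorten by αΔT L = 17.1×10⁻⁶ × 170 × 1950 = 5.669 mm.
Let P be the tensile force in the spring. The tube extends elastically by PL/(AE) and the spring stretches by P/k; together these equal δ_free.
P [ L/(AE) + 1/k ] = δ_free → P [ 1950/(1400×102×10³) + 1/(24×10³) ] = 5.669.
P = 5.669 / 5.532×10⁻⁵ = 102500 N.

P ≈ 102 kN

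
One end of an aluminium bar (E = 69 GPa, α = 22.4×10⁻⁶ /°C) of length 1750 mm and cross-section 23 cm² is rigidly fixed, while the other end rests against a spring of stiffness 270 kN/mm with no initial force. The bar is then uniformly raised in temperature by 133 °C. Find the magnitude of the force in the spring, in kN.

P ≈ 354 kN

Free thermal expansion: δ_free = αΔT L = 22.4×10⁻⁶ × 133 × 1750 = 5.214 mm.
Let P be the compressive force at the spring. The bar shortens elastically by PL/(AE) and the spring compresses by P/k; together these equal δ_free.
P [ L/(AE) + 1/k ] = δ_free → P [ 1750/(2300×69×10³) + 1/(270×10³) ] = 5.214.
P = 5.214 / 1.473×10⁻⁵ = 353900 N.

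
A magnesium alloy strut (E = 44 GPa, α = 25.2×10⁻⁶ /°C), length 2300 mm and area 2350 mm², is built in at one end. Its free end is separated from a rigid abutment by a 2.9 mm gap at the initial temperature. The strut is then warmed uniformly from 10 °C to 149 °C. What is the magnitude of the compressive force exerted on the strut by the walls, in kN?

Unrestrained expansion: δ_free = αΔT L = 25.2×10⁻⁶ × 139 × 2300 = 8.056 mm.
The gap closes (δ_free > 2.9 mm) and the wall then resists a further 8.056 − 2.9 = 5.156 mm of expansion.
That suppressed elongation corresponds to σ = E·Δ/L = 44×10³ × 5.156/2300 = 98.64 MPa.
P = σA = 98.64 × 2350 = 231.8 kN.

P ≈ 232 kN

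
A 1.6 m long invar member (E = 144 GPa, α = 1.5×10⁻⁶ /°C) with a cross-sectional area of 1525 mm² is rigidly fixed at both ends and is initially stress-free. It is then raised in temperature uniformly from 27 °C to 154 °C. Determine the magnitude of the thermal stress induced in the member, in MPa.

Because both ends are immovable the net strain is zero, and the suppressed thermal strain is αΔT = 1.5×10⁻⁶ × 127 = 190.5×10⁻⁶.
Hence σ = E·αΔT = 144×10³ × 190.5×10⁻⁶ = 27.43 MPa, compressive.

σ ≈ 27.4 MPa (compressive)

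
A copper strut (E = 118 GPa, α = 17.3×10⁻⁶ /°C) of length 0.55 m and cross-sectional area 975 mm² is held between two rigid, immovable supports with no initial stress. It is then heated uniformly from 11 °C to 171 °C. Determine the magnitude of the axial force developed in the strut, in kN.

Full restraint means ε = 0, so the stress is σ = EαΔT = 118×10³ × 17.3×10⁻⁶ × 160 = 326.6 MPa.
P = AEαΔT = 975 × 118×10³ × 17.3×10⁻⁶ × 160 = 318.5 kN (compressive).

P ≈ 318 kN (compressive)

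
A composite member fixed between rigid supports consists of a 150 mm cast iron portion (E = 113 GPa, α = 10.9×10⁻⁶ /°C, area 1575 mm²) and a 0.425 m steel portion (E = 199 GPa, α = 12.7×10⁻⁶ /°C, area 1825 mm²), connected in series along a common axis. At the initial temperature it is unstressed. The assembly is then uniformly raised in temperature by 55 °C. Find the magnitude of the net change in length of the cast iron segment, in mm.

|ΔL| ≈ 0.072 mm

With the walls removed the bar would change length by δ_free = Σ αᵢΔT Lᵢ = 10.9×10⁻⁶×55×150 + 12.7×10⁻⁶×55×425 = 0.3868 mm.
Since the ends are fixed, an axial force P builds up, equal in every segment, with P · Σ Lᵢ/(AᵢEᵢ) = δ_free.
Σ Lᵢ/(AᵢEᵢ) = 150/(1575×113×10³) + 425/(1825×199×10³) = 2.013×10⁻⁶ mm/N.
Hence P = δ_free / Σ(L/AE) = 0.3868/2.013×10⁻⁶ = 192.1 kN (compressive).
For the cast iron segment, free thermal change = 10.9×10⁻⁶×55×150 = 0.08993 mm and elastic change from P = 192100×150/(1575×113×10³) = 0.1619 mm; these oppose, so the net change is 0.072 mm (segment shortens).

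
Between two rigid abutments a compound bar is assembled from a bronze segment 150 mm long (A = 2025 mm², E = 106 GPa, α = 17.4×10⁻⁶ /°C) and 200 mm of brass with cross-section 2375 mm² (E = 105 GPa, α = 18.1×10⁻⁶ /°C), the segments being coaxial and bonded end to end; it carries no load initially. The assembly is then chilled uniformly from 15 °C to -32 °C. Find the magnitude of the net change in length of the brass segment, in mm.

|ΔL| ≈ 0.0137 mm

Free thermal contraction of the whole bar: Σ αᵢΔT Lᵢ = 17.4×10⁻⁶×47×150 + 18.1×10⁻⁶×47×200 = 0.2928 mm.
The walls prevent any net length change, so an axial force P (same in every segment) develops. Compatibility: P · Σ Lᵢ/(AᵢEᵢ) = δ_free.
Σ Lᵢ/(AᵢEᵢ) = 150/(2025×106×10³) + 200/(2375×105×10³) = 1.501×10⁻⁶ mm/N.
So P = 0.2928 / 1.501×10⁻⁶ = 195.1 kN, tensile.
For the brass segment, free thermal change = 18.1×10⁻⁶×47×200 = 0.1701 mm and elastic change from P = 195100×200/(2375×105×10³) = 0.1565 mm; these oppose, so the net change is 0.0137 mm (segment shortens).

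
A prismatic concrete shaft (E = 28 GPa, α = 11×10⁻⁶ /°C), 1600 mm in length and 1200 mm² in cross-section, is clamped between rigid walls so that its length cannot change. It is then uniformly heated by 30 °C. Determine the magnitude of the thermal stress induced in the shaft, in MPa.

Because both ends are immovable the net strain is zero, and the suppressed thermal strain is αΔT = 11×10⁻⁶ × 30 = 330×10⁻⁶.
σ = EαΔT = 28×10³ × 11×10⁻⁶ × 30 = 9.24 MPa (compressive; the shaft is trying to expand).

σ ≈ 9.24 MPa (compressive)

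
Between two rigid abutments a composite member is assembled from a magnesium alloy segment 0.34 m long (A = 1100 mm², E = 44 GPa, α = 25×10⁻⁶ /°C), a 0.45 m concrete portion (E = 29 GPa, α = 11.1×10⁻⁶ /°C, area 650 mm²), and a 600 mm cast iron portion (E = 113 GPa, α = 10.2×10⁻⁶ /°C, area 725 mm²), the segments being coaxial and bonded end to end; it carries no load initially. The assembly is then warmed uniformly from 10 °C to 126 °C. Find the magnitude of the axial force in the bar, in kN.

Free thermal expansion of the whole bar: Σ αᵢΔT Lᵢ = 25×10⁻⁶×116×340 + 11.1×10⁻⁶×116×450 + 10.2×10⁻⁶×116×600 = 2.275 mm.
The walls prevent any net length change, so an axial force P (same in every segment) develops. Compatibility: P · Σ Lᵢ/(AᵢEᵢ) = δ_free.
The series flexibility is Σ Lᵢ/(AᵢEᵢ) = 340/(1100×44×10³) + 450/(650×29×10³) + 600/(725×113×10³) = 3.822×10⁻⁵ mm/N.
P = 2.275 / 3.822×10⁻⁵ = 59530 N = 59.53 kN, compressive.

P ≈ 59.5 kN (compressive)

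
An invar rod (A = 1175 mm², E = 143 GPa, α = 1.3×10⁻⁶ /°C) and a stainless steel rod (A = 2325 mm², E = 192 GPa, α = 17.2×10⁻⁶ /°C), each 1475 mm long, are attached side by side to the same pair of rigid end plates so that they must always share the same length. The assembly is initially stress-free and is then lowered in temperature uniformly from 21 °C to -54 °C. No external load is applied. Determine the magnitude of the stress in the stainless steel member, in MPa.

σ ≈ 62.6 MPa (tensile)

Both members must finish at the same length. With the larger α, the stainless steel tends to over-contract; the plates restrain it, putting the stainless steel in tension and the invar in compression. With no external load the two internal forces are equal and opposite, magnitude P.
Equating the net (thermal + elastic) strains gives |α₁ − α₂|·ΔT = P·[1/(A₁E₁) + 1/(A₂E₂)].
|α₁ − α₂|·ΔT = 15.9×10⁻⁶ × 75 = 0.001192.
1/(A₁E₁) + 1/(A₂E₂) = 1/(1175×143×10³) + 1/(2325×192×10³) = 8.192×10⁻⁹ N⁻¹.
P = 0.001192 / 8.192×10⁻⁹ = 145600 N = 145.6 kN.
σ_{stainless steel} = P/A₂ = 145600/2325 = 62.61 MPa, tensile.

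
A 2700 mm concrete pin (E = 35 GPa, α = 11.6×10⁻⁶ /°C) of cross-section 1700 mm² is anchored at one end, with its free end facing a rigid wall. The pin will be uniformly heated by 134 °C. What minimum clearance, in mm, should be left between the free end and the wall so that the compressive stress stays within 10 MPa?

g ≈ 3.43 mm

Free expansion if unrestrained: δ_free = αΔT L = 11.6×10⁻⁶ × 134 × 2700 = 4.197 mm.
At the allowable stress the elastic shortening the wall may impose is σL/E = 10 × 2700 / (35×10³) = 0.7714 mm.
So the gap has to take up the difference, g_min = δ_free − σL/E = 4.197 − 0.7714 = 3.425 mm.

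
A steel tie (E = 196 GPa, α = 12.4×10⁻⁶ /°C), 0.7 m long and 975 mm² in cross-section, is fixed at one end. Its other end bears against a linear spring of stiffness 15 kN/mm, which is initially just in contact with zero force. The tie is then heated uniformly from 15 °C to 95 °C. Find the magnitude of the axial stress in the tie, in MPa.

σ ≈ 10.1 MPa (compressive)

Free thermal expansion: δ_free = αΔT L = 12.4×10⁻⁶ × 80 × 700 = 0.6944 mm.
With a force P in the spring, the elastic change of the tie is PL/(AE) and that of the spring is P/k; compatibility requires their sum to equal δ_free.
So P = δ_free / [L/(AE) + 1/k] = 0.6944 / [ 700/(975×196×10³) + 1/(15×10³) ].
P = 0.6944 / 7.033×10⁻⁵ = 9874 N.
σ = P/A = 9874/975 = 10.13 MPa.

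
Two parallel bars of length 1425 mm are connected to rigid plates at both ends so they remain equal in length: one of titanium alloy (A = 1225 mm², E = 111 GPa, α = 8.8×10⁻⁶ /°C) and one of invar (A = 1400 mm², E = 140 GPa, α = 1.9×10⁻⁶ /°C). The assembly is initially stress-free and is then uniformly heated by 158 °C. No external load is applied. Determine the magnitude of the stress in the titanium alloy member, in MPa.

σ ≈ 71.4 MPa (compressive)

The titanium alloy has the larger α, so on heating it would change length more than the invar if both were free. The rigid plates force a common final length, so the titanium alloy is put into compression and the invar into tension, with equal and opposite forces P (no external load).
Compatibility of the two members (thermal + elastic change equal): (α₁ − α₂)ΔT = P·[1/(A₁E₁) + 1/(A₂E₂)].
|α₁ − α₂|·ΔT = 6.9×10⁻⁶ × 158 = 0.00109.
1/(A₁E₁) + 1/(A₂E₂) = 1/(1225×111×10³) + 1/(1400×140×10³) = 1.246×10⁻⁸ N⁻¹.
So P = 0.00109 / 1.246×10⁻⁸ = 87.52 kN.
σ_{titanium alloy} = P/A₁ = 87520/1225 = 71.45 MPa, compressive.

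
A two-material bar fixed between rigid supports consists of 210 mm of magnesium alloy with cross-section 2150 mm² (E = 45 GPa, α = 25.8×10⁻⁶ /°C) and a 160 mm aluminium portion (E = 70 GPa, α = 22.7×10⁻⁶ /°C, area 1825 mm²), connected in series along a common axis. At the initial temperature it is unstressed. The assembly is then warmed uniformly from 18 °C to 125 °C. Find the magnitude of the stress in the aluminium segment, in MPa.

σ ≈ 155 MPa (compressive)

With the walls removed the bar would change length by δ_free = Σ αᵢΔT Lᵢ = 25.8×10⁻⁶×107×210 + 22.7×10⁻⁶×107×160 = 0.9684 mm.
Since the ends are fixed, an axial force P builds up, equal in every segment, with P · Σ Lᵢ/(AᵢEᵢ) = δ_free.
The series flexibility is Σ Lᵢ/(AᵢEᵢ) = 210/(2150×45×10³) + 160/(1825×70×10³) = 3.423×10⁻⁶ mm/N.
Hence P = δ_free / Σ(L/AE) = 0.9684/3.423×10⁻⁶ = 282.9 kN (compressive).
σ_{aluminium} = P / A = 282900 / 1825 = 155 MPa.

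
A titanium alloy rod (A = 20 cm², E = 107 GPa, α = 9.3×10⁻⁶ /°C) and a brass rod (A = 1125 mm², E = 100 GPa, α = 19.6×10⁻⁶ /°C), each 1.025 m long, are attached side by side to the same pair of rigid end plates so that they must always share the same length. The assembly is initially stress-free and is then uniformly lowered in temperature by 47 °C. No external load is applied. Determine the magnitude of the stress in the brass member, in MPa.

The brass has the larger α, so on cooling it would change length more than the titanium alloy if both were free. The rigid plates force a common final length, so the brass is put into tension and the titanium alloy into compression, with equal and opposite forces P (no external load).
Setting the final lengths equal and cancelling L: (α₁ − α₂)ΔT = P/(A₁E₁) + P/(A₂E₂).
|α₁ − α₂|·ΔT = 10.3×10⁻⁶ × 47 = 0.0004841.
1/(A₁E₁) + 1/(A₂E₂) = 1/(2000×107×10³) + 1/(1125×100×10³) = 1.356×10⁻⁸ N⁻¹.
P = 0.0004841 / 1.356×10⁻⁸ = 35700 N = 35.7 kN.
σ_{brass} = P/A₂ = 35700/1125 = 31.73 MPa, tensile.

σ ≈ 31.7 MPa (tensile)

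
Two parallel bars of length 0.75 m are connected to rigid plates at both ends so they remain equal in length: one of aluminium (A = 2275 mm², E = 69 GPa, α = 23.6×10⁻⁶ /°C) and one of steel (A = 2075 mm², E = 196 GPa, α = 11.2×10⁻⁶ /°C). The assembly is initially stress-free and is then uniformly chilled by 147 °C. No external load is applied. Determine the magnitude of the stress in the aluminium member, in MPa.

σ ≈ 90.7 MPa (tensile)

The aluminium has the larger α, so on cooling it would change length more than the steel if both were free. The rigid plates force a common final length, so the aluminium is put into tension and the steel into compression, with equal and opposite forces P (no external load).
Compatibility of the two members (thermal + elastic change equal): (α₁ − α₂)ΔT = P·[1/(A₁E₁) + 1/(A₂E₂)].
|α₁ − α₂|·ΔT = 12.4×10⁻⁶ × 147 = 0.001823.
1/(A₁E₁) + 1/(A₂E₂) = 1/(2275×69×10³) + 1/(2075×196×10³) = 8.829×10⁻⁹ N⁻¹.
P = 0.001823 / 8.829×10⁻⁹ = 206500 N = 206.5 kN.
σ_{aluminium} = P/A₁ = 206500/2275 = 90.75 MPa, tensile.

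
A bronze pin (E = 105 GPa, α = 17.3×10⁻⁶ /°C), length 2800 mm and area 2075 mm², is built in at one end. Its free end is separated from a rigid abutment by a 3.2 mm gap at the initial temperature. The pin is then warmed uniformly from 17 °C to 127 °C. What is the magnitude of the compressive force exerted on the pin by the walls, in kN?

P ≈ 166 kN

Free thermal elongation = αΔT L = 17.3×10⁻⁶ × 110 × 2800 = 5.328 mm.
After closing the 3.2 mm clearance, 5.328 − 3.2 = 2.128 mm of expansion remains to be suppressed by the wall.
Compatibility: PL/(AE) = 2.128 mm, so σ = P/A = E × (2.128/2800) = 79.81 MPa.
P = σA = 79.81 × 2075 = 165.6 kN.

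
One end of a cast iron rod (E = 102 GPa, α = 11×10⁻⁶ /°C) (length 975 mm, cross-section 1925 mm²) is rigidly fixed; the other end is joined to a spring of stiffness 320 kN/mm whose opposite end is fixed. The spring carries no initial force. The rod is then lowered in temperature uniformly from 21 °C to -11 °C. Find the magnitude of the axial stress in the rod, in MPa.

The unrestrained thermal change is αΔT L = 11×10⁻⁶ × 32 × 975 = 0.3432 mm.
With a force P in the spring, the elastic change of the rod is PL/(AE) and that of the spring is P/k; compatibility requires their sum to equal δ_free.
P [ L/(AE) + 1/k ] = δ_free → P [ 975/(1925×102×10³) + 1/(320×10³) ] = 0.3432.
P = 0.3432 / 8.091×10⁻⁶ = 42420 N.
σ = P/A = 42420/1925 = 22.04 MPa.

σ ≈ 22 MPa (tensile)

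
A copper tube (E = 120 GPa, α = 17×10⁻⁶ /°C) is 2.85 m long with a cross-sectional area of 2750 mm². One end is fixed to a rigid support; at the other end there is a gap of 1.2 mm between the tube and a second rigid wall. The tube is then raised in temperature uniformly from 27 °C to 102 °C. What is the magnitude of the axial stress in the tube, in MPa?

If the wall were absent the tube would grow by αΔT L = 17×10⁻⁶ × 75 × 2850 = 3.634 mm.
After closing the 1.2 mm clearance, 3.634 − 1.2 = 2.434 mm of expansion remains to be suppressed by the wall.
Compatibility: PL/(AE) = 2.434 mm, so σ = P/A = E × (2.434/2850) = 102.5 MPa.

σ ≈ 102 MPa (compressive)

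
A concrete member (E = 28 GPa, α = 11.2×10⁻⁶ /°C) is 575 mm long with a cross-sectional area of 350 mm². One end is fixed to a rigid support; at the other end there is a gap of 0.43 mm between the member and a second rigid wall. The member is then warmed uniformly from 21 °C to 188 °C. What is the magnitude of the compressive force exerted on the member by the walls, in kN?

P ≈ 11 kN

Unrestrained expansion: δ_free = αΔT L = 11.2×10⁻⁶ × 167 × 575 = 1.075 mm.
The gap closes (δ_free > 0.43 mm) and the wall then resists a further 1.075 − 0.43 = 0.6455 mm of expansion.
That suppressed elongation corresponds to σ = E·Δ/L = 28×10³ × 0.6455/575 = 31.43 MPa.
P = σA = 31.43 × 350 = 11 kN.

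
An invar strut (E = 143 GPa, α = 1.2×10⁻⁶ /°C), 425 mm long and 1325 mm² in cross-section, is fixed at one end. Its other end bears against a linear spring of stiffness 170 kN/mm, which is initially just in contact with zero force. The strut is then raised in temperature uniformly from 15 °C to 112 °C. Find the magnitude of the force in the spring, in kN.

P ≈ 6.09 kN

The unrestrained thermal change is αΔT L = 1.2×10⁻⁶ × 97 × 425 = 0.04947 mm.
Let P be the compressive force at the spring. The strut shortens elastically by PL/(AE) and the spring compresses by P/k; together these equal δ_free.
P [ L/(AE) + 1/k ] = δ_free → P [ 425/(1325×143×10³) + 1/(170×10³) ] = 0.04947.
P = 0.04947 / 8.125×10⁻⁶ = 6088 N.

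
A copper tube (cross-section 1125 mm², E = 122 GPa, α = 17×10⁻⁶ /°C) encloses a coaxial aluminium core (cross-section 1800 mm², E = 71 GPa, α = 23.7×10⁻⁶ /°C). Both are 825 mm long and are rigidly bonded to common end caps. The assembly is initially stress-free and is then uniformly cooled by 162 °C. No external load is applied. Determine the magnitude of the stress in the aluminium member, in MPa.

Equilibrium of a rigid end plate with no external load gives equal and opposite internal forces ±P in the two members. Since α_{aluminium} > α_{copper}, cooling drives the aluminium into tension and the copper into compression.
Equating the net (thermal + elastic) strains gives |α₁ − α₂|·ΔT = P·[1/(A₁E₁) + 1/(A₂E₂)].
|α₁ − α₂|·ΔT = 6.7×10⁻⁶ × 162 = 0.001085.
1/(A₁E₁) + 1/(A₂E₂) = 1/(1125×122×10³) + 1/(1800×71×10³) = 1.511×10⁻⁸ N⁻¹.
P = 0.001085 / 1.511×10⁻⁸ = 71830 N = 71.83 kN.
σ_{aluminium} = P/A₂ = 71830/1800 = 39.91 MPa, tensile.

σ ≈ 39.9 MPa (tensile)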